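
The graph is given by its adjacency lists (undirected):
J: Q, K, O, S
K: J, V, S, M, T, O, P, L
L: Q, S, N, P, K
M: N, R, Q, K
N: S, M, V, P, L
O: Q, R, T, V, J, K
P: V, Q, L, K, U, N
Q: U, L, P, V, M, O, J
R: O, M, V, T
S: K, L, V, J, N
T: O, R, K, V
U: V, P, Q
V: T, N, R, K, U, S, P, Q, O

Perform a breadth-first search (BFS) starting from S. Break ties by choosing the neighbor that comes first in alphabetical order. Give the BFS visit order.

S → J → K → L → N → V → O → Q → M → P → T → R → U

Visit S; enqueue J, K, L, N, V → queue [J, K, L, N, V]
Visit J; enqueue O, Q → queue [K, L, N, V, O, Q]
Visit K; enqueue M, P, T → queue [L, N, V, O, Q, M, P, T]
Visit L → queue [N, V, O, Q, M, P, T]
Visit N → queue [V, O, Q, M, P, T]
Visit V; enqueue R, U → queue [O, Q, M, P, T, R, U]
Visit O → queue [Q, M, P, T, R, U]
Visit Q → queue [M, P, T, R, U]
Visit M → queue [P, T, R, U]
Visit P → queue [T, R, U]
Visit T → queue [R, U]
Visit R → queue [U]
Visit U → queue []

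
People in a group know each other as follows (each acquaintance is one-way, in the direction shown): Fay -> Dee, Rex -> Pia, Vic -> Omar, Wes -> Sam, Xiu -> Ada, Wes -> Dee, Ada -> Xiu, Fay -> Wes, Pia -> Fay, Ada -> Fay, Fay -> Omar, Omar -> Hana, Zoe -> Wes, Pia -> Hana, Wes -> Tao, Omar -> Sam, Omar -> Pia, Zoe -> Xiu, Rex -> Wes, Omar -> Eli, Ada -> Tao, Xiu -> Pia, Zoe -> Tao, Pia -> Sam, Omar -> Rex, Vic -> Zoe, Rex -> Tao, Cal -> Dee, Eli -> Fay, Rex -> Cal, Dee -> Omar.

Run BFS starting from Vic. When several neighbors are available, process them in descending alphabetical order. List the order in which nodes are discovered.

Vic, Zoe, Omar, Xiu, Wes, Tao, Sam, Rex, Pia, Hana, Eli, Ada, Dee, Cal, Fay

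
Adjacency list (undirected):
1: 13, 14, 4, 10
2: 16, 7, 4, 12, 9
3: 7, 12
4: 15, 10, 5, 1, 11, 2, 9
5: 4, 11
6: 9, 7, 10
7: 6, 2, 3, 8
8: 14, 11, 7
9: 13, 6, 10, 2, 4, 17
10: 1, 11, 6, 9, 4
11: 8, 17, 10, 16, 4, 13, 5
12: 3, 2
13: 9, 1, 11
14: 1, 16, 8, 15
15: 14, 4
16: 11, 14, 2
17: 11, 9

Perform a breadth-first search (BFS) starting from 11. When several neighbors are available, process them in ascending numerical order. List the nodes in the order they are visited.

Visit 11; enqueue 4, 5, 8, 10, 13, 16, 17 → queue [4, 5, 8, 10, 13, 16, 17]
Visit 4; enqueue 1, 2, 9, 15 → queue [5, 8, 10, 13, 16, 17, 1, 2, 9, 15]
Visit 5 → queue [8, 10, 13, 16, 17, 1, 2, 9, 15]
Visit 8; enqueue 7, 14 → queue [10, 13, 16, 17, 1, 2, 9, 15, 7, 14]
Visit 10; enqueue 6 → queue [13, 16, 17, 1, 2, 9, 15, 7, 14, 6]
Visit 13 → queue [16, 17, 1, 2, 9, 15, 7, 14, 6]
Visit 16 → queue [17, 1, 2, 9, 15, 7, 14, 6]
Visit 17 → queue [1, 2, 9, 15, 7, 14, 6]
Visit 1 → queue [2, 9, 15, 7, 14, 6]
Visit 2; enqueue 12 → queue [9, 15, 7, 14, 6, 12]
Visit 9 → queue [15, 7, 14, 6, 12]
Visit 15 → queue [7, 14, 6, 12]
Visit 7; enqueue 3 → queue [14, 6, 12, 3]
Visit 14 → queue [6, 12, 3]
Visit 6 → queue [12, 3]
Visit 12 → queue [3]
Visit 3 → queue []

11, 4, 5, 8, 10, 13, 16, 17, 1, 2, 9, 15, 7, 14, 6, 12, 3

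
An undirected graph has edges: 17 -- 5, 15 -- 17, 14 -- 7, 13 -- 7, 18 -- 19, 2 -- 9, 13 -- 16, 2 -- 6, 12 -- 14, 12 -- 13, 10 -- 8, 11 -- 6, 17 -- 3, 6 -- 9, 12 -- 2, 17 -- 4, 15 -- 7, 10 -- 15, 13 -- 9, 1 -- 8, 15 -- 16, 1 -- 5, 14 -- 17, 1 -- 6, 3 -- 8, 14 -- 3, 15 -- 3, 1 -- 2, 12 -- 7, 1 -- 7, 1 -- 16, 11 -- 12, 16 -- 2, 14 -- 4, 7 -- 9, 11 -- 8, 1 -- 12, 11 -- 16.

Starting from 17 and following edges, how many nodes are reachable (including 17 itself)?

BFS from 17 visits: 17, 3, 4, 5, 14, 15, 8, 1, 7, 12, 10, 16, 11, 2, 6, 9, 13
Reachable nodes: 17 of 19 total.

17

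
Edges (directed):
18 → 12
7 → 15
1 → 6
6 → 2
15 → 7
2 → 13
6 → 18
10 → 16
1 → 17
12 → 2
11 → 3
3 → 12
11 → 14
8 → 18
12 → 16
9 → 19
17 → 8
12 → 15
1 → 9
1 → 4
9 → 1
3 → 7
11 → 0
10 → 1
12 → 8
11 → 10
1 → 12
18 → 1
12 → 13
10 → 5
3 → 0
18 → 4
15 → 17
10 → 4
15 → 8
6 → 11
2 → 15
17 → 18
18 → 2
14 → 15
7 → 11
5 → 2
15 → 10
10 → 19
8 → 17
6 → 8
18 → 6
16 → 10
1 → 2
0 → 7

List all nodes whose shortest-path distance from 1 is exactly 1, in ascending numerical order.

2, 4, 6, 9, 12, 17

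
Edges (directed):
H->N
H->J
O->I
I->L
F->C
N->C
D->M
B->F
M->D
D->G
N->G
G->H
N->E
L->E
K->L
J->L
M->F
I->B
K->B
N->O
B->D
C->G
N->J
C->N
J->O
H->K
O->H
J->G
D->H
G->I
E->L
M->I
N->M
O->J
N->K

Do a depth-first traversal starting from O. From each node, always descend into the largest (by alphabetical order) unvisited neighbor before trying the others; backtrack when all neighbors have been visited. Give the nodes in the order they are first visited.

O → J → L → E → G → I → B → F → C → N → M → D → H → K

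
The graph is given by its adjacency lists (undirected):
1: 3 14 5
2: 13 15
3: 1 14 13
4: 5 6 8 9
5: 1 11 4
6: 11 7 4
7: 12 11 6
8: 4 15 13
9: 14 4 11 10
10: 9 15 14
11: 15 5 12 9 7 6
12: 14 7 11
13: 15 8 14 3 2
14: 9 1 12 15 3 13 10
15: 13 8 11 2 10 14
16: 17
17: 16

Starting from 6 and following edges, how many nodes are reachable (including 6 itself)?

BFS from 6 visits: 6, 4, 7, 11, 5, 8, 9, 12, 15, 1, 13, 10, 14, 2, 3
Reachable nodes: 15 of 17 total.

15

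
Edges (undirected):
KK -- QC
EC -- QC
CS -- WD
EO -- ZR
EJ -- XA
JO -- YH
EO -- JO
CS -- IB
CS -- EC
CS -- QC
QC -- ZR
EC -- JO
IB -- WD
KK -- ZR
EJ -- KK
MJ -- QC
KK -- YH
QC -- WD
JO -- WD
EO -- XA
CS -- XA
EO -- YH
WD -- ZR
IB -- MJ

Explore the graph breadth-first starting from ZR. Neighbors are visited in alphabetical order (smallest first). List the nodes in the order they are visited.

Visit ZR; enqueue EO, KK, QC, WD → queue [EO, KK, QC, WD]
Visit EO; enqueue JO, XA, YH → queue [KK, QC, WD, JO, XA, YH]
Visit KK; enqueue EJ → queue [QC, WD, JO, XA, YH, EJ]
Visit QC; enqueue CS, EC, MJ → queue [WD, JO, XA, YH, EJ, CS, EC, MJ]
Visit WD; enqueue IB → queue [JO, XA, YH, EJ, CS, EC, MJ, IB]
Visit JO → queue [XA, YH, EJ, CS, EC, MJ, IB]
Visit XA → queue [YH, EJ, CS, EC, MJ, IB]
Visit YH → queue [EJ, CS, EC, MJ, IB]
Visit EJ → queue [CS, EC, MJ, IB]
Visit CS → queue [EC, MJ, IB]
Visit EC → queue [MJ, IB]
Visit MJ → queue [IB]
Visit IB → queue []

ZR EO KK QC WD JO XA YH EJ CS EC MJ IB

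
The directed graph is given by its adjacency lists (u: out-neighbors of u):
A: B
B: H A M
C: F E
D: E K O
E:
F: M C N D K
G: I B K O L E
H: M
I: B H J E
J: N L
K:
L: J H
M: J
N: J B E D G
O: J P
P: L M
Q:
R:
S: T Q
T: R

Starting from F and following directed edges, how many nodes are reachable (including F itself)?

16

BFS from F visits: F, M, C, N, D, K, J, E, B, G, O, L, H, A, I, P
Reachable nodes: 16 of 20 total.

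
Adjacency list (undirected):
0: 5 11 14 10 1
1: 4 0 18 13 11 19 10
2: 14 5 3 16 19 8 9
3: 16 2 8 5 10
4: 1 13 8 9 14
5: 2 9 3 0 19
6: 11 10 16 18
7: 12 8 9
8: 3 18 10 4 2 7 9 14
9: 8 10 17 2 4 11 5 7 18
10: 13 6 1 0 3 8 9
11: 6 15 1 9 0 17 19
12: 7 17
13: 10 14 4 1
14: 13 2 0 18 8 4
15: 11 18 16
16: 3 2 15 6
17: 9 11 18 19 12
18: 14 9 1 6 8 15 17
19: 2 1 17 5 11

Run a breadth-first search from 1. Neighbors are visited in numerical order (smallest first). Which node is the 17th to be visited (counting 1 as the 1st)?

2

Visit 1; enqueue 0, 4, 10, 11, 13, 18, 19 → queue [0, 4, 10, 11, 13, 18, 19]
Visit 0; enqueue 5, 14 → queue [4, 10, 11, 13, 18, 19, 5, 14]
Visit 4; enqueue 8, 9 → queue [10, 11, 13, 18, 19, 5, 14, 8, 9]
Visit 10; enqueue 3, 6 → queue [11, 13, 18, 19, 5, 14, 8, 9, 3, 6]
Visit 11; enqueue 15, 17 → queue [13, 18, 19, 5, 14, 8, 9, 3, 6, 15, 17]
Visit 13 → queue [18, 19, 5, 14, 8, 9, 3, 6, 15, 17]
Visit 18 → queue [19, 5, 14, 8, 9, 3, 6, 15, 17]
Visit 19; enqueue 2 → queue [5, 14, 8, 9, 3, 6, 15, 17, 2]
Visit 5 → queue [14, 8, 9, 3, 6, 15, 17, 2]
Visit 14 → queue [8, 9, 3, 6, 15, 17, 2]
Visit 8; enqueue 7 → queue [9, 3, 6, 15, 17, 2, 7]
Visit 9 → queue [3, 6, 15, 17, 2, 7]
Visit 3; enqueue 16 → queue [6, 15, 17, 2, 7, 16]
Visit 6 → queue [15, 17, 2, 7, 16]
Visit 15 → queue [17, 2, 7, 16]
Visit 17; enqueue 12 → queue [2, 7, 16, 12]
Visit 2 → queue [7, 16, 12]
Visit 7 → queue [16, 12]
Visit 16 → queue [12]
Visit 12 → queue []

Visit order: 1, 0, 4, 10, 11, 13, 18, 19, 5, 14, 8, 9, 3, 6, 15, 17, 2, 7, 16, 12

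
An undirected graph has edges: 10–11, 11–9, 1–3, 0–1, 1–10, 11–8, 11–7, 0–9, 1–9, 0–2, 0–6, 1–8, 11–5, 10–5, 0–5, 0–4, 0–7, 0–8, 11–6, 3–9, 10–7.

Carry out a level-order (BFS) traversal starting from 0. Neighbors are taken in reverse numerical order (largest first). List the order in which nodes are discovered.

0, 9, 8, 7, 6, 5, 4, 2, 1, 11, 3, 10

Visit 0; enqueue 9, 8, 7, 6, 5, 4, 2, 1 → queue [9, 8, 7, 6, 5, 4, 2, 1]
Visit 9; enqueue 11, 3 → queue [8, 7, 6, 5, 4, 2, 1, 11, 3]
Visit 8 → queue [7, 6, 5, 4, 2, 1, 11, 3]
Visit 7; enqueue 10 → queue [6, 5, 4, 2, 1, 11, 3, 10]
Visit 6 → queue [5, 4, 2, 1, 11, 3, 10]
Visit 5 → queue [4, 2, 1, 11, 3, 10]
Visit 4 → queue [2, 1, 11, 3, 10]
Visit 2 → queue [1, 11, 3, 10]
Visit 1 → queue [11, 3, 10]
Visit 11 → queue [3, 10]
Visit 3 → queue [10]
Visit 10 → queue []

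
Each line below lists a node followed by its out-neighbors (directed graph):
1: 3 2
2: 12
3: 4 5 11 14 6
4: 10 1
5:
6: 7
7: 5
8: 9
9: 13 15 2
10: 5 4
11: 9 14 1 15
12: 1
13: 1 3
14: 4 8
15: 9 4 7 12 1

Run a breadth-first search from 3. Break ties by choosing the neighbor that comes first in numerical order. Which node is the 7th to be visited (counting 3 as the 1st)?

1

Visit 3; enqueue 4, 5, 6, 11, 14 → queue [4, 5, 6, 11, 14]
Visit 4; enqueue 1, 10 → queue [5, 6, 11, 14, 1, 10]
Visit 5 → queue [6, 11, 14, 1, 10]
Visit 6; enqueue 7 → queue [11, 14, 1, 10, 7]
Visit 11; enqueue 9, 15 → queue [14, 1, 10, 7, 9, 15]
Visit 14; enqueue 8 → queue [1, 10, 7, 9, 15, 8]
Visit 1; enqueue 2 → queue [10, 7, 9, 15, 8, 2]
Visit 10 → queue [7, 9, 15, 8, 2]
Visit 7 → queue [9, 15, 8, 2]
Visit 9; enqueue 13 → queue [15, 8, 2, 13]
Visit 15; enqueue 12 → queue [8, 2, 13, 12]
Visit 8 → queue [2, 13, 12]
Visit 2 → queue [13, 12]
Visit 13 → queue [12]
Visit 12 → queue []

Visit order: 3, 4, 5, 6, 11, 14, 1, 10, 7, 9, 15, 8, 2, 13, 12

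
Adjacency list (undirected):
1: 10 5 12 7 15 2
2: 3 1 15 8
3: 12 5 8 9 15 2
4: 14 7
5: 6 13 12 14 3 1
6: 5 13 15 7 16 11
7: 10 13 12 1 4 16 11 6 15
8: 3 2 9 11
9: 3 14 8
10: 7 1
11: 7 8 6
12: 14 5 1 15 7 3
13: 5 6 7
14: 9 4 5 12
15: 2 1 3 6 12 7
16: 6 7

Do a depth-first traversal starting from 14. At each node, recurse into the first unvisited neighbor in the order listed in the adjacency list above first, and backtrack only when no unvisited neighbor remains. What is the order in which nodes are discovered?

14 → 9 → 3 → 12 → 5 → 6 → 13 → 7 → 10 → 1 → 15 → 2 → 8 → 11 → 4 → 16

Visit 14
14 → 9
9 → 3
3 → 12
12 → 5
5 → 6
6 → 13
13 → 7
7 → 10
10 → 1
1 → 15
15 → 2
2 → 8
8 → 11
7 → 4
7 → 16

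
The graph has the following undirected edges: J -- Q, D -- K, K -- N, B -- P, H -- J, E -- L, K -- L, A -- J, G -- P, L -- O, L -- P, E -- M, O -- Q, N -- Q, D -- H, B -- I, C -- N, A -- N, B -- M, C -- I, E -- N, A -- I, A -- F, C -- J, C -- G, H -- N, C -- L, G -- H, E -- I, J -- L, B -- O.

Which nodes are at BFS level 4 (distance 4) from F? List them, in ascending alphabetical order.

D, G, M, O, P

Level 0: F
Level 1: A
Level 2: I, J, N
Level 3: B, C, E, H, K, L, Q
Level 4: D, G, M, O, P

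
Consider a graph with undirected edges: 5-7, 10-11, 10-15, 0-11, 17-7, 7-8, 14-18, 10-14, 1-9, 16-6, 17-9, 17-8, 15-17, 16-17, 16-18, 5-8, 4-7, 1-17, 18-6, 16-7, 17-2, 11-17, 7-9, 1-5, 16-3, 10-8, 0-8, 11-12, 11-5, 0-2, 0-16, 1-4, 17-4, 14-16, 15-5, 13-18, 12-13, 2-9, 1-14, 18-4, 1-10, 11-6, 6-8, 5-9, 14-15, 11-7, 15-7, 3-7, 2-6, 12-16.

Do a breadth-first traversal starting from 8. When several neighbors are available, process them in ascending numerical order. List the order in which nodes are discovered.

8 0 5 6 7 10 17 2 11 16 1 9 15 18 3 4 14 12 13

Visit 8; enqueue 0, 5, 6, 7, 10, 17 → queue [0, 5, 6, 7, 10, 17]
Visit 0; enqueue 2, 11, 16 → queue [5, 6, 7, 10, 17, 2, 11, 16]
Visit 5; enqueue 1, 9, 15 → queue [6, 7, 10, 17, 2, 11, 16, 1, 9, 15]
Visit 6; enqueue 18 → queue [7, 10, 17, 2, 11, 16, 1, 9, 15, 18]
Visit 7; enqueue 3, 4 → queue [10, 17, 2, 11, 16, 1, 9, 15, 18, 3, 4]
Visit 10; enqueue 14 → queue [17, 2, 11, 16, 1, 9, 15, 18, 3, 4, 14]
Visit 17 → queue [2, 11, 16, 1, 9, 15, 18, 3, 4, 14]
Visit 2 → queue [11, 16, 1, 9, 15, 18, 3, 4, 14]
Visit 11; enqueue 12 → queue [16, 1, 9, 15, 18, 3, 4, 14, 12]
Visit 16 → queue [1, 9, 15, 18, 3, 4, 14, 12]
Visit 1 → queue [9, 15, 18, 3, 4, 14, 12]
Visit 9 → queue [15, 18, 3, 4, 14, 12]
Visit 15 → queue [18, 3, 4, 14, 12]
Visit 18; enqueue 13 → queue [3, 4, 14, 12, 13]
Visit 3 → queue [4, 14, 12, 13]
Visit 4 → queue [14, 12, 13]
Visit 14 → queue [12, 13]
Visit 12 → queue [13]
Visit 13 → queue []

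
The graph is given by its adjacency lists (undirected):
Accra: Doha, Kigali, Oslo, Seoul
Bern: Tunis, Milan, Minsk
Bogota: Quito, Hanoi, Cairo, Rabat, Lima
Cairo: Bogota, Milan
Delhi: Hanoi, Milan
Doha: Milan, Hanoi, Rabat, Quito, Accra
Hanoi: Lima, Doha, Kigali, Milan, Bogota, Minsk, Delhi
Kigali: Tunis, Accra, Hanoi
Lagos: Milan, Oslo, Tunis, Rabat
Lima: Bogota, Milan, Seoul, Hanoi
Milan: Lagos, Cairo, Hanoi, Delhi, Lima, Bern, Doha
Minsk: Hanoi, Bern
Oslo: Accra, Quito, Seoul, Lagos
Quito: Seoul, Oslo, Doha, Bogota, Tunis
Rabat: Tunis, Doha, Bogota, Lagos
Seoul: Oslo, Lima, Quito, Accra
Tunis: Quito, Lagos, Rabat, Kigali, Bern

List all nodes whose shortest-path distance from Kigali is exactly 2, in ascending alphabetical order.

Bern, Bogota, Delhi, Doha, Lagos, Lima, Milan, Minsk, Oslo, Quito, Rabat, Seoul

Level 0: Kigali
Level 1: Accra, Hanoi, Tunis
Level 2: Bern, Bogota, Delhi, Doha, Lagos, Lima, Milan, Minsk, Oslo, Quito, Rabat, Seoul
Level 3: Cairo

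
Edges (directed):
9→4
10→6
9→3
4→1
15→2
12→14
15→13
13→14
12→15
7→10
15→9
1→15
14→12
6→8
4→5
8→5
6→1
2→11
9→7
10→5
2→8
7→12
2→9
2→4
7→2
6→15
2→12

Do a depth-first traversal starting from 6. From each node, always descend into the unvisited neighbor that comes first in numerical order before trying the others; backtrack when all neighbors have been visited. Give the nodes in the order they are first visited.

Visit 6
6 → 1
1 → 15
15 → 2
2 → 4
4 → 5
2 → 8
2 → 9
9 → 3
9 → 7
7 → 10
7 → 12
12 → 14
2 → 11
15 → 13

6, 1, 15, 2, 4, 5, 8, 9, 3, 7, 10, 12, 14, 11, 13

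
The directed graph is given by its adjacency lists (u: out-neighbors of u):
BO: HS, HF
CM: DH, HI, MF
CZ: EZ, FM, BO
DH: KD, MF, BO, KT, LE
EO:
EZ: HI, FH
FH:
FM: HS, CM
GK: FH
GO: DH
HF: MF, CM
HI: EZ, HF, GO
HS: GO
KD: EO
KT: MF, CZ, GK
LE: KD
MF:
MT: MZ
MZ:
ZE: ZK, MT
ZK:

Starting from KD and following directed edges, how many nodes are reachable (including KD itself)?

BFS from KD visits: KD, EO
Reachable nodes: 2 of 21 total.

2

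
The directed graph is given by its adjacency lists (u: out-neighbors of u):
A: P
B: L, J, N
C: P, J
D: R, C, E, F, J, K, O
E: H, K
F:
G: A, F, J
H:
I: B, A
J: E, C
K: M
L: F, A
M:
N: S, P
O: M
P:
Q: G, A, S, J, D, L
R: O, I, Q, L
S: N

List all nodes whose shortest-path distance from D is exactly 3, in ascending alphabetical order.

A, B, G, S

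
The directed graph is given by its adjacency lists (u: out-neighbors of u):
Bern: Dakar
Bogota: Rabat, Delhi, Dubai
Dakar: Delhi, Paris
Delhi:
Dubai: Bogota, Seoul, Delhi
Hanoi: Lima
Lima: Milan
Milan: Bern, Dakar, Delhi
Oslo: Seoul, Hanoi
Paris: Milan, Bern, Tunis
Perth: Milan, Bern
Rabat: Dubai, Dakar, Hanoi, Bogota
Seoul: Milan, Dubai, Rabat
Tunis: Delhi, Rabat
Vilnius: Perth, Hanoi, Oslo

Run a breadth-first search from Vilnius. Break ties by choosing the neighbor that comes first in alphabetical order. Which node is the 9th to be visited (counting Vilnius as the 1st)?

Visit Vilnius; enqueue Hanoi, Oslo, Perth → queue [Hanoi, Oslo, Perth]
Visit Hanoi; enqueue Lima → queue [Oslo, Perth, Lima]
Visit Oslo; enqueue Seoul → queue [Perth, Lima, Seoul]
Visit Perth; enqueue Bern, Milan → queue [Lima, Seoul, Bern, Milan]
Visit Lima → queue [Seoul, Bern, Milan]
Visit Seoul; enqueue Dubai, Rabat → queue [Bern, Milan, Dubai, Rabat]
Visit Bern; enqueue Dakar → queue [Milan, Dubai, Rabat, Dakar]
Visit Milan; enqueue Delhi → queue [Dubai, Rabat, Dakar, Delhi]
Visit Dubai; enqueue Bogota → queue [Rabat, Dakar, Delhi, Bogota]
Visit Rabat → queue [Dakar, Delhi, Bogota]
Visit Dakar; enqueue Paris → queue [Delhi, Bogota, Paris]
Visit Delhi → queue [Bogota, Paris]
Visit Bogota → queue [Paris]
Visit Paris; enqueue Tunis → queue [Tunis]
Visit Tunis → queue []

Visit order: Vilnius, Hanoi, Oslo, Perth, Lima, Seoul, Bern, Milan, Dubai, Rabat, Dakar, Delhi, Bogota, Paris, Tunis

Dubai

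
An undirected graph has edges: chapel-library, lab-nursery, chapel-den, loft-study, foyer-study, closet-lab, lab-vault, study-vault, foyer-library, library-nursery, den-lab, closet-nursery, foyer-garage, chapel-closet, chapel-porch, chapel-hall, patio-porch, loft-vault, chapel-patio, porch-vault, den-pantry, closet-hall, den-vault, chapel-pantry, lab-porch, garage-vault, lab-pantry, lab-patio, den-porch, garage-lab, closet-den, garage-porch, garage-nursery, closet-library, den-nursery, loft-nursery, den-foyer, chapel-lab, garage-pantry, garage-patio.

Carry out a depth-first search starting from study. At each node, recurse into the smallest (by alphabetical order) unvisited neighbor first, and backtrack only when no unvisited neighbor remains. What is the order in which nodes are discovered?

study, foyer, den, chapel, closet, hall, lab, garage, nursery, library, loft, vault, porch, patio, pantry

Visit study
study → foyer
foyer → den
den → chapel
chapel → closet
closet → hall
closet → lab
lab → garage
garage → nursery
nursery → library
nursery → loft
loft → vault
vault → porch
porch → patio
garage → pantry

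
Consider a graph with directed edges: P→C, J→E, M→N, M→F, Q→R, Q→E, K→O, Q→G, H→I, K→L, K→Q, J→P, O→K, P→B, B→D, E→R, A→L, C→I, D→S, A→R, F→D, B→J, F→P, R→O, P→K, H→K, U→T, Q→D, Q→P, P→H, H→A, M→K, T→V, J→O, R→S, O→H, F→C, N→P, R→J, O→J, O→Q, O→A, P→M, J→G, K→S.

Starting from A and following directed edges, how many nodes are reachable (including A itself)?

19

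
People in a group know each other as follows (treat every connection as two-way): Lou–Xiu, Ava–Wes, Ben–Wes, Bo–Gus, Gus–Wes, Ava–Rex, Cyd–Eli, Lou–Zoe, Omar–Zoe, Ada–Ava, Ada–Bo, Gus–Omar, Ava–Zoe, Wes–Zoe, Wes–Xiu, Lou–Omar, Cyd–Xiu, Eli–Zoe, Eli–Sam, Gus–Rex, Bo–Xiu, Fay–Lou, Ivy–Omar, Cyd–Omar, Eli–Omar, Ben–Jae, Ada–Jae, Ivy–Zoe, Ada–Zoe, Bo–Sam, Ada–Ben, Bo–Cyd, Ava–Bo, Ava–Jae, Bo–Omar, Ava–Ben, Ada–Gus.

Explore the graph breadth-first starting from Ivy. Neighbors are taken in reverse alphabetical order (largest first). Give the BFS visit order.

Visit Ivy; enqueue Zoe, Omar → queue [Zoe, Omar]
Visit Zoe; enqueue Wes, Lou, Eli, Ava, Ada → queue [Omar, Wes, Lou, Eli, Ava, Ada]
Visit Omar; enqueue Gus, Cyd, Bo → queue [Wes, Lou, Eli, Ava, Ada, Gus, Cyd, Bo]
Visit Wes; enqueue Xiu, Ben → queue [Lou, Eli, Ava, Ada, Gus, Cyd, Bo, Xiu, Ben]
Visit Lou; enqueue Fay → queue [Eli, Ava, Ada, Gus, Cyd, Bo, Xiu, Ben, Fay]
Visit Eli; enqueue Sam → queue [Ava, Ada, Gus, Cyd, Bo, Xiu, Ben, Fay, Sam]
Visit Ava; enqueue Rex, Jae → queue [Ada, Gus, Cyd, Bo, Xiu, Ben, Fay, Sam, Rex, Jae]
Visit Ada → queue [Gus, Cyd, Bo, Xiu, Ben, Fay, Sam, Rex, Jae]
Visit Gus → queue [Cyd, Bo, Xiu, Ben, Fay, Sam, Rex, Jae]
Visit Cyd → queue [Bo, Xiu, Ben, Fay, Sam, Rex, Jae]
Visit Bo → queue [Xiu, Ben, Fay, Sam, Rex, Jae]
Visit Xiu → queue [Ben, Fay, Sam, Rex, Jae]
Visit Ben → queue [Fay, Sam, Rex, Jae]
Visit Fay → queue [Sam, Rex, Jae]
Visit Sam → queue [Rex, Jae]
Visit Rex → queue [Jae]
Visit Jae → queue []

Ivy -> Zoe -> Omar -> Wes -> Lou -> Eli -> Ava -> Ada -> Gus -> Cyd -> Bo -> Xiu -> Ben -> Fay -> Sam -> Rex -> Jae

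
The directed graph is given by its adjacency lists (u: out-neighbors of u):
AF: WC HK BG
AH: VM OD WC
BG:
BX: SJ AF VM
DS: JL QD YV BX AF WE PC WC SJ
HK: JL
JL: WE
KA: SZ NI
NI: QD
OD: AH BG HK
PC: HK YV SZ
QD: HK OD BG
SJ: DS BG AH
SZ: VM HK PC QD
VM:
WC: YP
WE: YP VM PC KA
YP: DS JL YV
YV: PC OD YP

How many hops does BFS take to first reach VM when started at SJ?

2

Level 0: SJ
Level 1: AH, BG, DS
Level 2: AF, BX, JL, OD, PC, QD, VM, WC, WE, YV
Level 3: HK, KA, SZ, YP
Level 4: NI
VM first appears at level 2.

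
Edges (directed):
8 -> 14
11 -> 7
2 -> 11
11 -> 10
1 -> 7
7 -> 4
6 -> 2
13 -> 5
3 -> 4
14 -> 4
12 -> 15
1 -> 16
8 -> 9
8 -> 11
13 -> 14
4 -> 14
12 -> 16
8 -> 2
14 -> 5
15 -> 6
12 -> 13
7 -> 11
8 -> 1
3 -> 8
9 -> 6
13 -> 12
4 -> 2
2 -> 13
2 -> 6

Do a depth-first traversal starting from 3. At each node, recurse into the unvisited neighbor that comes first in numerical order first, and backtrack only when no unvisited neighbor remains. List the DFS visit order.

Visit 3
3 → 4
4 → 2
2 → 6
2 → 11
11 → 7
11 → 10
2 → 13
13 → 5
13 → 12
12 → 15
12 → 16
13 → 14
3 → 8
8 → 1
8 → 9

3, 4, 2, 6, 11, 7, 10, 13, 5, 12, 15, 16, 14, 8, 1, 9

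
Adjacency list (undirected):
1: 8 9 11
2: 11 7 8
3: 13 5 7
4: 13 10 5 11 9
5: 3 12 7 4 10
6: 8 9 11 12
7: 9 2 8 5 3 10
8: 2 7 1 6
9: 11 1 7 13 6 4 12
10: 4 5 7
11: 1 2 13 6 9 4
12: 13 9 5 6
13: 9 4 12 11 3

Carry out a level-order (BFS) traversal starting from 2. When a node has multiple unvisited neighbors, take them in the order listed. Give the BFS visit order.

2 → 11 → 7 → 8 → 1 → 13 → 6 → 9 → 4 → 5 → 3 → 10 → 12

Visit 2; enqueue 11, 7, 8 → queue [11, 7, 8]
Visit 11; enqueue 1, 13, 6, 9, 4 → queue [7, 8, 1, 13, 6, 9, 4]
Visit 7; enqueue 5, 3, 10 → queue [8, 1, 13, 6, 9, 4, 5, 3, 10]
Visit 8 → queue [1, 13, 6, 9, 4, 5, 3, 10]
Visit 1 → queue [13, 6, 9, 4, 5, 3, 10]
Visit 13; enqueue 12 → queue [6, 9, 4, 5, 3, 10, 12]
Visit 6 → queue [9, 4, 5, 3, 10, 12]
Visit 9 → queue [4, 5, 3, 10, 12]
Visit 4 → queue [5, 3, 10, 12]
Visit 5 → queue [3, 10, 12]
Visit 3 → queue [10, 12]
Visit 10 → queue [12]
Visit 12 → queue []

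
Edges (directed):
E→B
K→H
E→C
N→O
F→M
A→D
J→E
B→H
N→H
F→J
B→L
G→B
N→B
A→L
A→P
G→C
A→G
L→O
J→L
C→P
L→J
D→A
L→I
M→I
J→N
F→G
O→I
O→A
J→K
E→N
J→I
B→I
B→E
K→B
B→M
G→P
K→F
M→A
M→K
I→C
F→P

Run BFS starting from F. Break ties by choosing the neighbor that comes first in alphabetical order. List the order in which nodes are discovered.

F, G, J, M, P, B, C, E, I, K, L, N, A, H, O, D

Visit F; enqueue G, J, M, P → queue [G, J, M, P]
Visit G; enqueue B, C → queue [J, M, P, B, C]
Visit J; enqueue E, I, K, L, N → queue [M, P, B, C, E, I, K, L, N]
Visit M; enqueue A → queue [P, B, C, E, I, K, L, N, A]
Visit P → queue [B, C, E, I, K, L, N, A]
Visit B; enqueue H → queue [C, E, I, K, L, N, A, H]
Visit C → queue [E, I, K, L, N, A, H]
Visit E → queue [I, K, L, N, A, H]
Visit I → queue [K, L, N, A, H]
Visit K → queue [L, N, A, H]
Visit L; enqueue O → queue [N, A, H, O]
Visit N → queue [A, H, O]
Visit A; enqueue D → queue [H, O, D]
Visit H → queue [O, D]
Visit O → queue [D]
Visit D → queue []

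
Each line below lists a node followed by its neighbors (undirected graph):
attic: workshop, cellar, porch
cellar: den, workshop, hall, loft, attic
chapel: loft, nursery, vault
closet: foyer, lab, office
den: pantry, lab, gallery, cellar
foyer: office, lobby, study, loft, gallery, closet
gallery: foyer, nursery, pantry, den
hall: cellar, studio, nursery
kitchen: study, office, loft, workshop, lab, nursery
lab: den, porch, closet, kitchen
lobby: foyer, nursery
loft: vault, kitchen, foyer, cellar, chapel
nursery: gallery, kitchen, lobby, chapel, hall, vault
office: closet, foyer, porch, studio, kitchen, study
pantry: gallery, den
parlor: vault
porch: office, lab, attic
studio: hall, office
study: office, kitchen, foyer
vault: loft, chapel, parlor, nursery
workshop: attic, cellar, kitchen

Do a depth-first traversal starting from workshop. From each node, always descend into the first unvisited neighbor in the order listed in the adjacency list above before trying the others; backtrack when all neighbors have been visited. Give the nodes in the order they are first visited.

workshop attic cellar den pantry gallery foyer office closet lab porch kitchen study loft vault chapel nursery lobby hall studio parlor

Visit workshop
workshop → attic
attic → cellar
cellar → den
den → pantry
pantry → gallery
gallery → foyer
foyer → office
office → closet
closet → lab
lab → porch
lab → kitchen
kitchen → study
kitchen → loft
loft → vault
vault → chapel
chapel → nursery
nursery → lobby
nursery → hall
hall → studio
vault → parlor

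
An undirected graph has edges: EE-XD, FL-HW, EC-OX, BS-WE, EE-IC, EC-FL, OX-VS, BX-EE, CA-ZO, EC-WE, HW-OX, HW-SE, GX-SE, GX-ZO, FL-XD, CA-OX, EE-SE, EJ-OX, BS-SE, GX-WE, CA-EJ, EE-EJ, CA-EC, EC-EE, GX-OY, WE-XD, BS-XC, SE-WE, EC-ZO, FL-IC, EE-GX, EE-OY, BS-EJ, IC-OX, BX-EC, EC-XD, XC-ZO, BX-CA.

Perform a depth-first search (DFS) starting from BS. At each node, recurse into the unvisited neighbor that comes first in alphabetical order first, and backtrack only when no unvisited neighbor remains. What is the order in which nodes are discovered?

BS -> EJ -> CA -> BX -> EC -> EE -> GX -> OY -> SE -> HW -> FL -> IC -> OX -> VS -> XD -> WE -> ZO -> XC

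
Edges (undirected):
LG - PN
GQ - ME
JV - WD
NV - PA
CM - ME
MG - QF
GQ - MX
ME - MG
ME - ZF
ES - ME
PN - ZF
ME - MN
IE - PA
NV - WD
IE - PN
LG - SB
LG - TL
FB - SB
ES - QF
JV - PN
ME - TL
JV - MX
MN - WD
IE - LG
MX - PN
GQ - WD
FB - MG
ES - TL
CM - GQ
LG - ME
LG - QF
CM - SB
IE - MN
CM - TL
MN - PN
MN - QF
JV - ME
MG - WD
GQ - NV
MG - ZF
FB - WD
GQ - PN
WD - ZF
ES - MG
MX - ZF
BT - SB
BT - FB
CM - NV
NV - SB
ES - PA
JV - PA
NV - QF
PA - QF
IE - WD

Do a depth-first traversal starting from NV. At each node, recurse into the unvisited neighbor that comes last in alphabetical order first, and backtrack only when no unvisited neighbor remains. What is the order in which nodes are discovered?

Visit NV
NV → WD
WD → ZF
ZF → PN
PN → MX
MX → JV
JV → PA
PA → QF
QF → MN
MN → ME
ME → TL
TL → LG
LG → SB
SB → FB
FB → MG
MG → ES
FB → BT
SB → CM
CM → GQ
LG → IE

NV, WD, ZF, PN, MX, JV, PA, QF, MN, ME, TL, LG, SB, FB, MG, ES, BT, CM, GQ, IE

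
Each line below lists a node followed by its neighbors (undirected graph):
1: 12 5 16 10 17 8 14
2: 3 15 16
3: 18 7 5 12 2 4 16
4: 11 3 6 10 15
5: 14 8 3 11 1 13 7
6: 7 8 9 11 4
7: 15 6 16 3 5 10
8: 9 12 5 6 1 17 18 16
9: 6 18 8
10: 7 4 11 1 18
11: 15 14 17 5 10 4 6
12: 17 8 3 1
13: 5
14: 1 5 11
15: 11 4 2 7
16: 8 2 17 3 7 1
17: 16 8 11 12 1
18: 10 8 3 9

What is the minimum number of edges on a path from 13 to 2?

Level 0: 13
Level 1: 5
Level 2: 1, 3, 7, 8, 11, 14
Level 3: 2, 4, 6, 9, 10, 12, 15, 16, 17, 18
2 first appears at level 3.

3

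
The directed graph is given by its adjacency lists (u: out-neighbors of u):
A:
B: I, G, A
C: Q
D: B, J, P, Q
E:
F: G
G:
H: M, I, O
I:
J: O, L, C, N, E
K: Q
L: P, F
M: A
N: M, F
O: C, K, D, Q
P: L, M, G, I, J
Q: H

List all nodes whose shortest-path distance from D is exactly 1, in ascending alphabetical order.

Level 0: D
Level 1: B, J, P, Q
Level 2: A, C, E, G, H, I, L, M, N, O
Level 3: F, K

B, J, P, Q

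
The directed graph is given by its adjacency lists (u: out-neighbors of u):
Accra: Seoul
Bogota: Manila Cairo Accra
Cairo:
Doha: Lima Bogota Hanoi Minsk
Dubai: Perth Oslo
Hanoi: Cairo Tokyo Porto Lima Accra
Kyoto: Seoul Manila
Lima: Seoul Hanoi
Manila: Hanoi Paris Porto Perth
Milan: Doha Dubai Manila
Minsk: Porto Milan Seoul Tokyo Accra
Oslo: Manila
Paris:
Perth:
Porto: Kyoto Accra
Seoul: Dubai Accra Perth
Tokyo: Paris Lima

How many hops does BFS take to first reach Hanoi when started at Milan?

Level 0: Milan
Level 1: Doha, Dubai, Manila
Level 2: Bogota, Hanoi, Lima, Minsk, Oslo, Paris, Perth, Porto
Level 3: Accra, Cairo, Kyoto, Seoul, Tokyo
Hanoi first appears at level 2.

2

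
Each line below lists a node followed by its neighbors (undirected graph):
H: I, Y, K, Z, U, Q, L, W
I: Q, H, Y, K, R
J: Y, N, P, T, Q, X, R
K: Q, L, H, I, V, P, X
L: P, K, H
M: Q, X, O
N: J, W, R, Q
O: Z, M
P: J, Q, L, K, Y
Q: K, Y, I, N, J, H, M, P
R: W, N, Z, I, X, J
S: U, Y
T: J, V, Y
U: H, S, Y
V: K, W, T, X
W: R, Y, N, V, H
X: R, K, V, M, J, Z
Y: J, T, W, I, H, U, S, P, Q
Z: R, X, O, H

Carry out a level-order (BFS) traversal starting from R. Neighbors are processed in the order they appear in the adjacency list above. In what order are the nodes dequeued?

Visit R; enqueue W, N, Z, I, X, J → queue [W, N, Z, I, X, J]
Visit W; enqueue Y, V, H → queue [N, Z, I, X, J, Y, V, H]
Visit N; enqueue Q → queue [Z, I, X, J, Y, V, H, Q]
Visit Z; enqueue O → queue [I, X, J, Y, V, H, Q, O]
Visit I; enqueue K → queue [X, J, Y, V, H, Q, O, K]
Visit X; enqueue M → queue [J, Y, V, H, Q, O, K, M]
Visit J; enqueue P, T → queue [Y, V, H, Q, O, K, M, P, T]
Visit Y; enqueue U, S → queue [V, H, Q, O, K, M, P, T, U, S]
Visit V → queue [H, Q, O, K, M, P, T, U, S]
Visit H; enqueue L → queue [Q, O, K, M, P, T, U, S, L]
Visit Q → queue [O, K, M, P, T, U, S, L]
Visit O → queue [K, M, P, T, U, S, L]
Visit K → queue [M, P, T, U, S, L]
Visit M → queue [P, T, U, S, L]
Visit P → queue [T, U, S, L]
Visit T → queue [U, S, L]
Visit U → queue [S, L]
Visit S → queue [L]
Visit L → queue []

R, W, N, Z, I, X, J, Y, V, H, Q, O, K, M, P, T, U, S, L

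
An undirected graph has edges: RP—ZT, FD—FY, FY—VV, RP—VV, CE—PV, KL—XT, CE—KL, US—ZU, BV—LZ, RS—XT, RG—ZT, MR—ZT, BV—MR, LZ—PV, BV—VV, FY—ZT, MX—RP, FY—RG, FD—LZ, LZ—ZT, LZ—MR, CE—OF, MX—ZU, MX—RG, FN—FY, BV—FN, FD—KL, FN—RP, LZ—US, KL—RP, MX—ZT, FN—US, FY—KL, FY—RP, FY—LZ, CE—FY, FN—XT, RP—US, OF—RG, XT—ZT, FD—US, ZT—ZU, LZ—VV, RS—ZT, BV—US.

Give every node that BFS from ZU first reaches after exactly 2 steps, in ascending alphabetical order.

BV, FD, FN, FY, LZ, MR, RG, RP, RS, XT

Level 0: ZU
Level 1: MX, US, ZT
Level 2: BV, FD, FN, FY, LZ, MR, RG, RP, RS, XT
Level 3: CE, KL, OF, PV, VV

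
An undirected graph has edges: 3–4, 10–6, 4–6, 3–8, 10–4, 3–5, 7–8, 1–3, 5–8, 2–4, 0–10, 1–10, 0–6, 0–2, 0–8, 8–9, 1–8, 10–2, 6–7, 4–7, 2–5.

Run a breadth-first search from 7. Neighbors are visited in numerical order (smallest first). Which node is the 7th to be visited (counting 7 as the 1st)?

10

Visit 7; enqueue 4, 6, 8 → queue [4, 6, 8]
Visit 4; enqueue 2, 3, 10 → queue [6, 8, 2, 3, 10]
Visit 6; enqueue 0 → queue [8, 2, 3, 10, 0]
Visit 8; enqueue 1, 5, 9 → queue [2, 3, 10, 0, 1, 5, 9]
Visit 2 → queue [3, 10, 0, 1, 5, 9]
Visit 3 → queue [10, 0, 1, 5, 9]
Visit 10 → queue [0, 1, 5, 9]
Visit 0 → queue [1, 5, 9]
Visit 1 → queue [5, 9]
Visit 5 → queue [9]
Visit 9 → queue []

Visit order: 7, 4, 6, 8, 2, 3, 10, 0, 1, 5, 9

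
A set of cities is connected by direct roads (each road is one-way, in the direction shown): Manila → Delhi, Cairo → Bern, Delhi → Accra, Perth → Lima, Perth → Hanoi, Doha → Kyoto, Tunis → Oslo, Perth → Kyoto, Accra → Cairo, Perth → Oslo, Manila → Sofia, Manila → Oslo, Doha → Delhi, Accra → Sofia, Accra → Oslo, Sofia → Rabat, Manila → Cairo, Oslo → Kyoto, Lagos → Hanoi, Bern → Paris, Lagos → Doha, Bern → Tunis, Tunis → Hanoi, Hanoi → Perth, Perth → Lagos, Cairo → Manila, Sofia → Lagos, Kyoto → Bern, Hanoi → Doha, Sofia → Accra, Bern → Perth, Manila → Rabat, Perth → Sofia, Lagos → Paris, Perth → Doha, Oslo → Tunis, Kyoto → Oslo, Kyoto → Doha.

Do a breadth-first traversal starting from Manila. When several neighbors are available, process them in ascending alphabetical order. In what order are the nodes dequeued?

Visit Manila; enqueue Cairo, Delhi, Oslo, Rabat, Sofia → queue [Cairo, Delhi, Oslo, Rabat, Sofia]
Visit Cairo; enqueue Bern → queue [Delhi, Oslo, Rabat, Sofia, Bern]
Visit Delhi; enqueue Accra → queue [Oslo, Rabat, Sofia, Bern, Accra]
Visit Oslo; enqueue Kyoto, Tunis → queue [Rabat, Sofia, Bern, Accra, Kyoto, Tunis]
Visit Rabat → queue [Sofia, Bern, Accra, Kyoto, Tunis]
Visit Sofia; enqueue Lagos → queue [Bern, Accra, Kyoto, Tunis, Lagos]
Visit Bern; enqueue Paris, Perth → queue [Accra, Kyoto, Tunis, Lagos, Paris, Perth]
Visit Accra → queue [Kyoto, Tunis, Lagos, Paris, Perth]
Visit Kyoto; enqueue Doha → queue [Tunis, Lagos, Paris, Perth, Doha]
Visit Tunis; enqueue Hanoi → queue [Lagos, Paris, Perth, Doha, Hanoi]
Visit Lagos → queue [Paris, Perth, Doha, Hanoi]
Visit Paris → queue [Perth, Doha, Hanoi]
Visit Perth; enqueue Lima → queue [Doha, Hanoi, Lima]
Visit Doha → queue [Hanoi, Lima]
Visit Hanoi → queue [Lima]
Visit Lima → queue []

Manila -> Cairo -> Delhi -> Oslo -> Rabat -> Sofia -> Bern -> Accra -> Kyoto -> Tunis -> Lagos -> Paris -> Perth -> Doha -> Hanoi -> Lima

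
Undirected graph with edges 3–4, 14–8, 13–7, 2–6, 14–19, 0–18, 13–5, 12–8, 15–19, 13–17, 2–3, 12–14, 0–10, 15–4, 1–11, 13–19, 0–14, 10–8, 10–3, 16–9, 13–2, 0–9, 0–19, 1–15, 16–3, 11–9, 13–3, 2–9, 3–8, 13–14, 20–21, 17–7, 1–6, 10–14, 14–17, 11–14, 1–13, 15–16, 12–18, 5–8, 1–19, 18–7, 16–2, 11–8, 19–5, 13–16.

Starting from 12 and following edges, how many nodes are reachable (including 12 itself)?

20

BFS from 12 visits: 12, 18, 14, 8, 7, 0, 19, 17, 13, 11, 10, 5, 3, 9, 15, 1, 16, 2, 4, 6
Reachable nodes: 20 of 22 total.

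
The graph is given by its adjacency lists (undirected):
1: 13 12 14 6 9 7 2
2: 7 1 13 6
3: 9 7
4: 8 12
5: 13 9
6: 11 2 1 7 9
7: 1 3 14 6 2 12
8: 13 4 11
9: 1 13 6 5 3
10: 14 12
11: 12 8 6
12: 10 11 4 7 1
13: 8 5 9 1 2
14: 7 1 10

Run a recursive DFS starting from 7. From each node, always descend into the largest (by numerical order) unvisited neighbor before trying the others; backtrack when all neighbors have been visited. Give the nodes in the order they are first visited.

Visit 7
7 → 14
14 → 10
10 → 12
12 → 11
11 → 8
8 → 13
13 → 9
9 → 6
6 → 2
2 → 1
9 → 5
9 → 3
8 → 4

7 -> 14 -> 10 -> 12 -> 11 -> 8 -> 13 -> 9 -> 6 -> 2 -> 1 -> 5 -> 3 -> 4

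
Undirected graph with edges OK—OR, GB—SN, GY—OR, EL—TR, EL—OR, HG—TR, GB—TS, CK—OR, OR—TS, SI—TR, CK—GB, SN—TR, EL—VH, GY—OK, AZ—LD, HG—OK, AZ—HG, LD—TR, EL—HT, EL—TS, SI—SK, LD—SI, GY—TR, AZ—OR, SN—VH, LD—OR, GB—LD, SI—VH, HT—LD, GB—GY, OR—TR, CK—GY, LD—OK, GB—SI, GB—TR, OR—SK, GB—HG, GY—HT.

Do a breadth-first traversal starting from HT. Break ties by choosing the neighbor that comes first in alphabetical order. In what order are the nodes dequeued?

Visit HT; enqueue EL, GY, LD → queue [EL, GY, LD]
Visit EL; enqueue OR, TR, TS, VH → queue [GY, LD, OR, TR, TS, VH]
Visit GY; enqueue CK, GB, OK → queue [LD, OR, TR, TS, VH, CK, GB, OK]
Visit LD; enqueue AZ, SI → queue [OR, TR, TS, VH, CK, GB, OK, AZ, SI]
Visit OR; enqueue SK → queue [TR, TS, VH, CK, GB, OK, AZ, SI, SK]
Visit TR; enqueue HG, SN → queue [TS, VH, CK, GB, OK, AZ, SI, SK, HG, SN]
Visit TS → queue [VH, CK, GB, OK, AZ, SI, SK, HG, SN]
Visit VH → queue [CK, GB, OK, AZ, SI, SK, HG, SN]
Visit CK → queue [GB, OK, AZ, SI, SK, HG, SN]
Visit GB → queue [OK, AZ, SI, SK, HG, SN]
Visit OK → queue [AZ, SI, SK, HG, SN]
Visit AZ → queue [SI, SK, HG, SN]
Visit SI → queue [SK, HG, SN]
Visit SK → queue [HG, SN]
Visit HG → queue [SN]
Visit SN → queue []

HT -> EL -> GY -> LD -> OR -> TR -> TS -> VH -> CK -> GB -> OK -> AZ -> SI -> SK -> HG -> SN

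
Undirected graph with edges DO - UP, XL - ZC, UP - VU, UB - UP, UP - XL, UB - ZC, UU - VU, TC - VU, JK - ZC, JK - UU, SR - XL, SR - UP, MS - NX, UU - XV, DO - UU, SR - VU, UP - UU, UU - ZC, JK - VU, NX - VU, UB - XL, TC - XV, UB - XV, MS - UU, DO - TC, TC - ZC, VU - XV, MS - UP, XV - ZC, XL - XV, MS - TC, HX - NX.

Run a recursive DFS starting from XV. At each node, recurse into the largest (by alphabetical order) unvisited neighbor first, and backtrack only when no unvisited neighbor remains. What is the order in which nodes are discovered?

XV ZC XL UP VU UU MS TC DO NX HX JK SR UB

Visit XV
XV → ZC
ZC → XL
XL → UP
UP → VU
VU → UU
UU → MS
MS → TC
TC → DO
MS → NX
NX → HX
UU → JK
VU → SR
UP → UB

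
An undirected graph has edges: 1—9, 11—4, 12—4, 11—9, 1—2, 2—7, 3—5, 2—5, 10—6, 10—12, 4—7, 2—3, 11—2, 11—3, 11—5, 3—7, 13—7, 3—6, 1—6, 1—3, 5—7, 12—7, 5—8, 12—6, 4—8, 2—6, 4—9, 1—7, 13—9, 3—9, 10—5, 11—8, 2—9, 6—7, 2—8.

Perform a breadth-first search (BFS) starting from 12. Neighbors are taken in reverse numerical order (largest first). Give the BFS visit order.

Visit 12; enqueue 10, 7, 6, 4 → queue [10, 7, 6, 4]
Visit 10; enqueue 5 → queue [7, 6, 4, 5]
Visit 7; enqueue 13, 3, 2, 1 → queue [6, 4, 5, 13, 3, 2, 1]
Visit 6 → queue [4, 5, 13, 3, 2, 1]
Visit 4; enqueue 11, 9, 8 → queue [5, 13, 3, 2, 1, 11, 9, 8]
Visit 5 → queue [13, 3, 2, 1, 11, 9, 8]
Visit 13 → queue [3, 2, 1, 11, 9, 8]
Visit 3 → queue [2, 1, 11, 9, 8]
Visit 2 → queue [1, 11, 9, 8]
Visit 1 → queue [11, 9, 8]
Visit 11 → queue [9, 8]
Visit 9 → queue [8]
Visit 8 → queue []

12 → 10 → 7 → 6 → 4 → 5 → 13 → 3 → 2 → 1 → 11 → 9 → 8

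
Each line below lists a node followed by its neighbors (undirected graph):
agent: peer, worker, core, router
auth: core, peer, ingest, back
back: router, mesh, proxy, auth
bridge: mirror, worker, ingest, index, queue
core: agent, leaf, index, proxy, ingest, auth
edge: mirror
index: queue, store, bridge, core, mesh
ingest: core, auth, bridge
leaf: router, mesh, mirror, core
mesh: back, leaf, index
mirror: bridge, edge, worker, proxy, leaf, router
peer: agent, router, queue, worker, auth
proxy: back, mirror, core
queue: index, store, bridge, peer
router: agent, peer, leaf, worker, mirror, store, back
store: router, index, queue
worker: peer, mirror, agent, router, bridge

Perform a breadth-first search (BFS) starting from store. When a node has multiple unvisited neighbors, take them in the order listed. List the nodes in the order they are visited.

Visit store; enqueue router, index, queue → queue [router, index, queue]
Visit router; enqueue agent, peer, leaf, worker, mirror, back → queue [index, queue, agent, peer, leaf, worker, mirror, back]
Visit index; enqueue bridge, core, mesh → queue [queue, agent, peer, leaf, worker, mirror, back, bridge, core, mesh]
Visit queue → queue [agent, peer, leaf, worker, mirror, back, bridge, core, mesh]
Visit agent → queue [peer, leaf, worker, mirror, back, bridge, core, mesh]
Visit peer; enqueue auth → queue [leaf, worker, mirror, back, bridge, core, mesh, auth]
Visit leaf → queue [worker, mirror, back, bridge, core, mesh, auth]
Visit worker → queue [mirror, back, bridge, core, mesh, auth]
Visit mirror; enqueue edge, proxy → queue [back, bridge, core, mesh, auth, edge, proxy]
Visit back → queue [bridge, core, mesh, auth, edge, proxy]
Visit bridge; enqueue ingest → queue [core, mesh, auth, edge, proxy, ingest]
Visit core → queue [mesh, auth, edge, proxy, ingest]
Visit mesh → queue [auth, edge, proxy, ingest]
Visit auth → queue [edge, proxy, ingest]
Visit edge → queue [proxy, ingest]
Visit proxy → queue [ingest]
Visit ingest → queue []

store, router, index, queue, agent, peer, leaf, worker, mirror, back, bridge, core, mesh, auth, edge, proxy, ingest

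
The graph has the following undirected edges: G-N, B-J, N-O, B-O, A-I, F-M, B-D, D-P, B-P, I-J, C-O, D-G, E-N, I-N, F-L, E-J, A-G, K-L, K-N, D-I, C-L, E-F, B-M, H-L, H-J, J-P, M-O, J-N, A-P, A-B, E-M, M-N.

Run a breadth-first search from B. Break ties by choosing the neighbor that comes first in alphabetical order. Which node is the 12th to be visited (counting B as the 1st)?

N

Visit B; enqueue A, D, J, M, O, P → queue [A, D, J, M, O, P]
Visit A; enqueue G, I → queue [D, J, M, O, P, G, I]
Visit D → queue [J, M, O, P, G, I]
Visit J; enqueue E, H, N → queue [M, O, P, G, I, E, H, N]
Visit M; enqueue F → queue [O, P, G, I, E, H, N, F]
Visit O; enqueue C → queue [P, G, I, E, H, N, F, C]
Visit P → queue [G, I, E, H, N, F, C]
Visit G → queue [I, E, H, N, F, C]
Visit I → queue [E, H, N, F, C]
Visit E → queue [H, N, F, C]
Visit H; enqueue L → queue [N, F, C, L]
Visit N; enqueue K → queue [F, C, L, K]
Visit F → queue [C, L, K]
Visit C → queue [L, K]
Visit L → queue [K]
Visit K → queue []

Visit order: B, A, D, J, M, O, P, G, I, E, H, N, F, C, L, K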